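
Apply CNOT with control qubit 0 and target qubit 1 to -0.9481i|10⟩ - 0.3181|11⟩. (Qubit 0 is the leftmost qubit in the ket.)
-0.3181|10⟩ - 0.9481i|11⟩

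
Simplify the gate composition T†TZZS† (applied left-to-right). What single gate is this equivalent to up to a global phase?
S†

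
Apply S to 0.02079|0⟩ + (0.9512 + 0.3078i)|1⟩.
0.02079|0⟩ + (-0.3078 + 0.9512i)|1⟩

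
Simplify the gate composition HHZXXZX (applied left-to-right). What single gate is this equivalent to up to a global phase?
X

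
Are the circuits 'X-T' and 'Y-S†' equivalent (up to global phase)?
No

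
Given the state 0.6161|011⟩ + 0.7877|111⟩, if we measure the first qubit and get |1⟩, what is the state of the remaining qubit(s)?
|11⟩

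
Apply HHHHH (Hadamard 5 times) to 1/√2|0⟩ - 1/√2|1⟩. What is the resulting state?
|1⟩

H² = I, so H^5 = H: a single Hadamard. With (a, b) = (1/√2, -1/√2), H gives ((a + b)/√2, (a − b)/√2) = (0, 1).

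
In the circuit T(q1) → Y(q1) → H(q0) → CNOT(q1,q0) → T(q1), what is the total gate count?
5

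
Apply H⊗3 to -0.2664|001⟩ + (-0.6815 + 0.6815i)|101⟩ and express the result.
(-0.3351 + 0.2409i)|000⟩ + (0.3351 - 0.2409i)|001⟩ + (-0.3351 + 0.2409i)|010⟩ + (0.3351 - 0.2409i)|011⟩ + (0.1468 - 0.2409i)|100⟩ + (-0.1468 + 0.2409i)|101⟩ + (0.1468 - 0.2409i)|110⟩ + (-0.1468 + 0.2409i)|111⟩

H⊗3 gives amp(|y⟩) = (1/2√2) Σ_x (−1)^(x·y) amp(|x⟩), where x·y is the number of positions in which both x and y have a 1.
|000⟩: (-0.2664 + (-0.6815 + 0.6815i))/(2√2) = (-0.3351 + 0.2409i)
|001⟩: (0.2664 - (-0.6815 + 0.6815i))/(2√2) = (0.3351 - 0.2409i)
|010⟩: (-0.2664 + (-0.6815 + 0.6815i))/(2√2) = (-0.3351 + 0.2409i)
|011⟩: (0.2664 - (-0.6815 + 0.6815i))/(2√2) = (0.3351 - 0.2409i)
|100⟩: (-0.2664 - (-0.6815 + 0.6815i))/(2√2) = (0.1468 - 0.2409i)
|101⟩: (0.2664 + (-0.6815 + 0.6815i))/(2√2) = (-0.1468 + 0.2409i)
|110⟩: (-0.2664 - (-0.6815 + 0.6815i))/(2√2) = (0.1468 - 0.2409i)
|111⟩: (0.2664 + (-0.6815 + 0.6815i))/(2√2) = (-0.1468 + 0.2409i)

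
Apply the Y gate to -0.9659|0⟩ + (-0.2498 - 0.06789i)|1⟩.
(-0.06789 + 0.2498i)|0⟩ - 0.9659i|1⟩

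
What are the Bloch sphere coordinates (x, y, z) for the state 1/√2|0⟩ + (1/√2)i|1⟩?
(0, 1, 0)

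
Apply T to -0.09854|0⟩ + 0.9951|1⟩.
-0.09854|0⟩ + (0.7036 + 0.7036i)|1⟩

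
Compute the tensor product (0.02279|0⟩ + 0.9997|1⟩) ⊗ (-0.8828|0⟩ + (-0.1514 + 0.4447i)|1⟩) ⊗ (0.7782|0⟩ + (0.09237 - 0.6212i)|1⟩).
-0.01566|000⟩ + (-0.001858 + 0.0125i)|001⟩ + (-0.002685 + 0.007887i)|010⟩ + (0.005977 + 0.00308i)|011⟩ - 0.6868|100⟩ + (-0.08152 + 0.5482i)|101⟩ + (-0.1178 + 0.346i)|110⟩ + (0.2622 + 0.1351i)|111⟩

amp(|b₁b₂…⟩) = product of the factor amplitudes for bits b₁, b₂, …; only kets whose every factor amplitude is nonzero survive.
|000⟩: (0.02279)(-0.8828)(0.7782) = -0.01566
|001⟩: (0.02279)(-0.8828)(0.09237 - 0.6212i) = (-0.001858 + 0.0125i)
|010⟩: (0.02279)(-0.1514 + 0.4447i)(0.7782) = (-0.002685 + 0.007887i)
|011⟩: (0.02279)(-0.1514 + 0.4447i)(0.09237 - 0.6212i) = (0.005977 + 0.00308i)
|100⟩: (0.9997)(-0.8828)(0.7782) = -0.6868
|101⟩: (0.9997)(-0.8828)(0.09237 - 0.6212i) = (-0.08152 + 0.5482i)
|110⟩: (0.9997)(-0.1514 + 0.4447i)(0.7782) = (-0.1178 + 0.346i)
|111⟩: (0.9997)(-0.1514 + 0.4447i)(0.09237 - 0.6212i) = (0.2622 + 0.1351i)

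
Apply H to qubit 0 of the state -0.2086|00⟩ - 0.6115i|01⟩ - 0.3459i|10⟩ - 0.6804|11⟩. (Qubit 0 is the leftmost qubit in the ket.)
(-0.1475 - 0.2446i)|00⟩ + (-0.4811 - 0.4324i)|01⟩ + (-0.1475 + 0.2446i)|10⟩ + (0.4811 - 0.4324i)|11⟩

H on qubit 0 mixes each pair of kets that differ only in qubit 0: amplitudes (a, b) of (|…0…⟩, |…1…⟩) become ((a + b)/√2, (a − b)/√2). Kets absent from the input have amplitude 0.
(|00⟩, |10⟩): (a, b) = (-0.2086, -0.3459i) → ((-0.1475 - 0.2446i), (-0.1475 + 0.2446i))
(|01⟩, |11⟩): (a, b) = (-0.6115i, -0.6804) → ((-0.4811 - 0.4324i), (0.4811 - 0.4324i))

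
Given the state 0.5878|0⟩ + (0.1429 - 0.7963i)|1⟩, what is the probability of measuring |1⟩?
0.6545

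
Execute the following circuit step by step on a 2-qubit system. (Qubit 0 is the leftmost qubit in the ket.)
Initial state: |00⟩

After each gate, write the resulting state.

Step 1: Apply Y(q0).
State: i|10⟩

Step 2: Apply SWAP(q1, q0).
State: i|01⟩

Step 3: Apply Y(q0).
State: -|11⟩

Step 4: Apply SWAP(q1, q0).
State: -|11⟩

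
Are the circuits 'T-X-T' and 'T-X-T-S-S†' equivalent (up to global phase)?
Yes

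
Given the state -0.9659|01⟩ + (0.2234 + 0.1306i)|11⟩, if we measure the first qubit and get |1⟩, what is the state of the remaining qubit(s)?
(0.8633 + 0.5047i)|1⟩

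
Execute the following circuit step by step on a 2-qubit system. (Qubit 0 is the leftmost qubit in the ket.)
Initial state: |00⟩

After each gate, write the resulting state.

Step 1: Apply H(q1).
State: 1/√2|00⟩ + 1/√2|01⟩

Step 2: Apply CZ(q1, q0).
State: 1/√2|00⟩ + 1/√2|01⟩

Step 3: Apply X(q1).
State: 1/√2|00⟩ + 1/√2|01⟩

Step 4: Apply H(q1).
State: |00⟩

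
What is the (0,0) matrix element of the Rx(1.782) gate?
0.6286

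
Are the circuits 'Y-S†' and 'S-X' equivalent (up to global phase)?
No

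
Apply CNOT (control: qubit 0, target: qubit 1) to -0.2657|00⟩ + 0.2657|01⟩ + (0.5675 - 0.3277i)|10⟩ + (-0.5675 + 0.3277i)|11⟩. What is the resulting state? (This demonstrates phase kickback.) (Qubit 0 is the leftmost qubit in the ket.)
-0.2657|00⟩ + 0.2657|01⟩ + (-0.5675 + 0.3277i)|10⟩ + (0.5675 - 0.3277i)|11⟩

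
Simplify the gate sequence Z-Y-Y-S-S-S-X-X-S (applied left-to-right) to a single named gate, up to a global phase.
Z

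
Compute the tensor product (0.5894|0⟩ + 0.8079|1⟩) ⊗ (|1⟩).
0.5894|01⟩ + 0.8079|11⟩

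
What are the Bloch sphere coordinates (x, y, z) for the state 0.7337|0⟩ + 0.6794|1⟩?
(0.997, 0, 0.07673)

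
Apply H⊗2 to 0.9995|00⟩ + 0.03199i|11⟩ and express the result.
(0.4998 + 0.016i)|00⟩ + (0.4998 - 0.016i)|01⟩ + (0.4998 - 0.016i)|10⟩ + (0.4998 + 0.016i)|11⟩

H⊗2 gives amp(|y⟩) = (1/2) Σ_x (−1)^(x·y) amp(|x⟩), where x·y is the number of positions in which both x and y have a 1.
|00⟩: (0.9995 + 0.03199i)/2 = (0.4998 + 0.016i)
|01⟩: (0.9995 - 0.03199i)/2 = (0.4998 - 0.016i)
|10⟩: (0.9995 - 0.03199i)/2 = (0.4998 - 0.016i)
|11⟩: (0.9995 + 0.03199i)/2 = (0.4998 + 0.016i)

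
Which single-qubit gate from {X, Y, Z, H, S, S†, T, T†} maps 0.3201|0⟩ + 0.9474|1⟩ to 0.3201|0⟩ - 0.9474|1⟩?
Z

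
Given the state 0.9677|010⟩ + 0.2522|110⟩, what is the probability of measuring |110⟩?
0.0636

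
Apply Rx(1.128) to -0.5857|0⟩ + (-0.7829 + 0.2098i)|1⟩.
(-0.3828 + 0.4185i)|0⟩ + (-0.6616 + 0.4904i)|1⟩

Rx(1.128) = [[cos(θ/2), −i·sin(θ/2)], [−i·sin(θ/2), cos(θ/2)]]; θ = 1.128, cos(θ/2) ≈ 0.845124, sin(θ/2) ≈ 0.534571.
With a = amp(|0⟩) = -0.5857 and b = amp(|1⟩) = (-0.7829 + 0.2098i):
new amp(|0⟩) = (0.845124)·a + (-0.534571i)·b = (-0.3828 + 0.4185i)
new amp(|1⟩) = (-0.534571i)·a + (0.845124)·b = (-0.6616 + 0.4904i)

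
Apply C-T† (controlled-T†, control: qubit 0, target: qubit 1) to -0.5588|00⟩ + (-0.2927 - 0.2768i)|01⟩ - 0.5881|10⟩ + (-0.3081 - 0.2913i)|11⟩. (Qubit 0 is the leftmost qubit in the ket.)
-0.5588|00⟩ + (-0.2927 - 0.2768i)|01⟩ - 0.5881|10⟩ + (-0.4238 + 0.01188i)|11⟩

C-T† leaves the control-|0⟩ kets |00⟩, |01⟩ unchanged and applies T† to qubit 1 on the control-|1⟩ pair (|10⟩, |11⟩).
T† = [[1, 0], [0, (1/√2 - (1/√2)i)]].
With a = amp(|10⟩) = -0.5881 and b = amp(|11⟩) = (-0.3081 - 0.2913i):
new amp(|10⟩) = (1)·a = -0.5881
new amp(|11⟩) = (1/√2 - (1/√2)i)·b = (-0.4238 + 0.01188i)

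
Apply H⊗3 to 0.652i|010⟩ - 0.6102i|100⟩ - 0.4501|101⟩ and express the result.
(-0.1591 + 0.01478i)|000⟩ + (0.1591 + 0.01478i)|001⟩ + (-0.1591 - 0.4463i)|010⟩ + (0.1591 - 0.4463i)|011⟩ + (0.1591 + 0.4463i)|100⟩ + (-0.1591 + 0.4463i)|101⟩ + (0.1591 - 0.01478i)|110⟩ + (-0.1591 - 0.01478i)|111⟩

H⊗3 gives amp(|y⟩) = (1/2√2) Σ_x (−1)^(x·y) amp(|x⟩), where x·y is the number of positions in which both x and y have a 1.
|000⟩: (0.652i - 0.6102i - 0.4501)/(2√2) = (-0.1591 + 0.01478i)
|001⟩: (0.652i - 0.6102i + 0.4501)/(2√2) = (0.1591 + 0.01478i)
|010⟩: (-0.652i - 0.6102i - 0.4501)/(2√2) = (-0.1591 - 0.4463i)
|011⟩: (-0.652i - 0.6102i + 0.4501)/(2√2) = (0.1591 - 0.4463i)
|100⟩: (0.652i + 0.6102i + 0.4501)/(2√2) = (0.1591 + 0.4463i)
|101⟩: (0.652i + 0.6102i - 0.4501)/(2√2) = (-0.1591 + 0.4463i)
|110⟩: (-0.652i + 0.6102i + 0.4501)/(2√2) = (0.1591 - 0.01478i)
|111⟩: (-0.652i + 0.6102i - 0.4501)/(2√2) = (-0.1591 - 0.01478i)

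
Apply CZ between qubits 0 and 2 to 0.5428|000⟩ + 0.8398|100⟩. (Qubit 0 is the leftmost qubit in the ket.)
0.5428|000⟩ + 0.8398|100⟩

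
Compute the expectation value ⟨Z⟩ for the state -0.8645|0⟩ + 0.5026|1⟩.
0.4948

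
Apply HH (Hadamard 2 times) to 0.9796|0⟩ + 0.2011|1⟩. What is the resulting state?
0.9796|0⟩ + 0.2011|1⟩

H² = I, so an even number of Hadamards cancels: H^2 = I and the state is unchanged.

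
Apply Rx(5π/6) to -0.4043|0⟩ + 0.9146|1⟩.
(-0.1046 - 0.8834i)|0⟩ + (0.2367 + 0.3905i)|1⟩

Rx(5π/6) = [[cos(θ/2), −i·sin(θ/2)], [−i·sin(θ/2), cos(θ/2)]]; θ = 5π/6, cos(θ/2) ≈ 0.258819, sin(θ/2) ≈ 0.965926.
With a = amp(|0⟩) = -0.4043 and b = amp(|1⟩) = 0.9146:
new amp(|0⟩) = (0.258819)·a + (-0.965926i)·b = (-0.1046 - 0.8834i)
new amp(|1⟩) = (-0.965926i)·a + (0.258819)·b = (0.2367 + 0.3905i)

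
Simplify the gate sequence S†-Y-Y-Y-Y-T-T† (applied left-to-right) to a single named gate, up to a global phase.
S†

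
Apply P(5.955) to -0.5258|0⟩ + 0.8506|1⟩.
-0.5258|0⟩ + (0.8052 - 0.2742i)|1⟩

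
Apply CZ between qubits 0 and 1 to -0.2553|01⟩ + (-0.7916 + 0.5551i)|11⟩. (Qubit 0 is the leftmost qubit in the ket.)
-0.2553|01⟩ + (0.7916 - 0.5551i)|11⟩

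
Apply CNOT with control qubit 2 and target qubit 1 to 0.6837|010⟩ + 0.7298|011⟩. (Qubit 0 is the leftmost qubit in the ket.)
0.7298|001⟩ + 0.6837|010⟩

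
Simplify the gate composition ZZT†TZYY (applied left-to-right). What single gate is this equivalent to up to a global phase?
Z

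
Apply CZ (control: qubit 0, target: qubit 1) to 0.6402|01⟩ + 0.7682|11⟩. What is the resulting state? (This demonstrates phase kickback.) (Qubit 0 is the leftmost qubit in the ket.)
0.6402|01⟩ - 0.7682|11⟩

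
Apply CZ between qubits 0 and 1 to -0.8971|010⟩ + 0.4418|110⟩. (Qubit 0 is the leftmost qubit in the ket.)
-0.8971|010⟩ - 0.4418|110⟩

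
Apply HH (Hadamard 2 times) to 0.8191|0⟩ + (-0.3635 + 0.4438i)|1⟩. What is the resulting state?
0.8191|0⟩ + (-0.3635 + 0.4438i)|1⟩

H² = I, so an even number of Hadamards cancels: H^2 = I and the state is unchanged.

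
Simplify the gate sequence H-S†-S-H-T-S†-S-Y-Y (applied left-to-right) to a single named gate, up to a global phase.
T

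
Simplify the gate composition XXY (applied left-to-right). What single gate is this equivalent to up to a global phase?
Y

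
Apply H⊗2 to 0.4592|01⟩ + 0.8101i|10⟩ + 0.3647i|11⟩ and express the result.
(0.2296 + 0.5874i)|00⟩ + (-0.2296 + 0.2227i)|01⟩ + (0.2296 - 0.5874i)|10⟩ + (-0.2296 - 0.2227i)|11⟩

H⊗2 gives amp(|y⟩) = (1/2) Σ_x (−1)^(x·y) amp(|x⟩), where x·y is the number of positions in which both x and y have a 1.
|00⟩: (0.4592 + 0.8101i + 0.3647i)/2 = (0.2296 + 0.5874i)
|01⟩: (-0.4592 + 0.8101i - 0.3647i)/2 = (-0.2296 + 0.2227i)
|10⟩: (0.4592 - 0.8101i - 0.3647i)/2 = (0.2296 - 0.5874i)
|11⟩: (-0.4592 - 0.8101i + 0.3647i)/2 = (-0.2296 - 0.2227i)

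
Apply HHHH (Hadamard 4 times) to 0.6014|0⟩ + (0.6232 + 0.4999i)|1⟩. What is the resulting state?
0.6014|0⟩ + (0.6232 + 0.4999i)|1⟩

H² = I, so an even number of Hadamards cancels: H^4 = I and the state is unchanged.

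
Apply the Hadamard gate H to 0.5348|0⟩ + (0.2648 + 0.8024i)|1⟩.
(0.5654 + 0.5674i)|0⟩ + (0.1909 - 0.5674i)|1⟩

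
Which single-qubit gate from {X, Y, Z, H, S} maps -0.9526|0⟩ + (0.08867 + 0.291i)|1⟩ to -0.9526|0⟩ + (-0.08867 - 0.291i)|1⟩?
Z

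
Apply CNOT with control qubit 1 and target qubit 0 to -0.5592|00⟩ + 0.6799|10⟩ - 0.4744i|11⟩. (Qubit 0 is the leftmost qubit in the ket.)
-0.5592|00⟩ - 0.4744i|01⟩ + 0.6799|10⟩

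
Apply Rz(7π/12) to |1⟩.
(0.6088 + 0.7934i)|1⟩

Rz(7π/12) = [[e^(−iθ/2), 0], [0, e^(iθ/2)]] with e^(±iθ/2) = cos(θ/2) ± i·sin(θ/2); θ = 7π/12, cos(θ/2) ≈ 0.608761, sin(θ/2) ≈ 0.793353.
With a = amp(|0⟩) = 0 and b = amp(|1⟩) = 1:
new amp(|0⟩) = (0.608761 - 0.793353i)·a = 0
new amp(|1⟩) = (0.608761 + 0.793353i)·b = (0.6088 + 0.7934i)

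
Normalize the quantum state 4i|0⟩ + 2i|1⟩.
0.8944i|0⟩ + (1/√5)i|1⟩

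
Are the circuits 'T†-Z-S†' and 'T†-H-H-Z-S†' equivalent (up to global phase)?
Yes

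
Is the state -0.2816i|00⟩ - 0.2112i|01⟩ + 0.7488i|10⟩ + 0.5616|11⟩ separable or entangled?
Entangled

Writing the state as a|00⟩ + b|01⟩ + c|10⟩ + d|11⟩, it is a product state iff ad − bc = 0.
Here (a, b, c, d) = (-0.2816i, -0.2112i, 0.7488i, 0.5616): ad − bc = (-0.2816i)(0.5616) − (-0.2112i)(0.7488i) = (-0.1581 - 0.1581i) ≠ 0, so the state is entangled.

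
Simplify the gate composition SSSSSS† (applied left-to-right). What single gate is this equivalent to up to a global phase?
I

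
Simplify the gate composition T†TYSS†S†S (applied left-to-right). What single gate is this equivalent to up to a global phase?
Y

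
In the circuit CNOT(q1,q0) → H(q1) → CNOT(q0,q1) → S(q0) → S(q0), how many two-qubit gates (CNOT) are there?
2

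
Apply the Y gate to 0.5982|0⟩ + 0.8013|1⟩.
-0.8013i|0⟩ + 0.5982i|1⟩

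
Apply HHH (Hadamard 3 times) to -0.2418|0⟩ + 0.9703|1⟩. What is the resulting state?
0.5151|0⟩ - 0.8571|1⟩

H² = I, so H^3 = H: a single Hadamard. With (a, b) = (-0.2418, 0.9703), H gives ((a + b)/√2, (a − b)/√2) = (0.5151, -0.8571).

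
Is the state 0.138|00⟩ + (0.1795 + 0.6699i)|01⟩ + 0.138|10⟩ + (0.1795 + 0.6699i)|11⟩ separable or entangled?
Separable

Writing the state as a|00⟩ + b|01⟩ + c|10⟩ + d|11⟩, it is a product state iff ad − bc = 0.
Here (a, b, c, d) = (0.138, (0.1795 + 0.6699i), 0.138, (0.1795 + 0.6699i)): ad − bc = (0.138)(0.1795 + 0.6699i) − (0.1795 + 0.6699i)(0.138) = 0, so the state is separable.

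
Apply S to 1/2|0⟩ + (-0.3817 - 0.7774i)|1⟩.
1/2|0⟩ + (0.7774 - 0.3817i)|1⟩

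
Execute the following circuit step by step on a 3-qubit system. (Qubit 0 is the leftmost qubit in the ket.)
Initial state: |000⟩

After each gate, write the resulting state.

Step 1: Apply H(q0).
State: 1/√2|000⟩ + 1/√2|100⟩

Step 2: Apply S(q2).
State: 1/√2|000⟩ + 1/√2|100⟩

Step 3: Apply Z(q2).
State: 1/√2|000⟩ + 1/√2|100⟩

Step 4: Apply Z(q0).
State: 1/√2|000⟩ - 1/√2|100⟩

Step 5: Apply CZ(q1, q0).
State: 1/√2|000⟩ - 1/√2|100⟩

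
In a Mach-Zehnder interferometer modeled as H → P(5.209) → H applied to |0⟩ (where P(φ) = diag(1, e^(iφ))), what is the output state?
(0.7382 - 0.4396i)|0⟩ + (0.2618 + 0.4396i)|1⟩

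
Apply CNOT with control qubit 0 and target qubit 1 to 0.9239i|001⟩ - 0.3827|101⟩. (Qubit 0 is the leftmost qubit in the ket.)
0.9239i|001⟩ - 0.3827|111⟩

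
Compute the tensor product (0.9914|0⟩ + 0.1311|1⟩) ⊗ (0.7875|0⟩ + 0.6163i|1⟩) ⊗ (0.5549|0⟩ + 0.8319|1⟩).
0.4332|000⟩ + 0.6495|001⟩ + 0.339i|010⟩ + 0.5083i|011⟩ + 0.05729|100⟩ + 0.08589|101⟩ + 0.04483i|110⟩ + 0.06721i|111⟩

amp(|b₁b₂…⟩) = product of the factor amplitudes for bits b₁, b₂, …; only kets whose every factor amplitude is nonzero survive.
|000⟩: (0.9914)(0.7875)(0.5549) = 0.4332
|001⟩: (0.9914)(0.7875)(0.8319) = 0.6495
|010⟩: (0.9914)(0.6163i)(0.5549) = 0.339i
|011⟩: (0.9914)(0.6163i)(0.8319) = 0.5083i
|100⟩: (0.1311)(0.7875)(0.5549) = 0.05729
|101⟩: (0.1311)(0.7875)(0.8319) = 0.08589
|110⟩: (0.1311)(0.6163i)(0.5549) = 0.04483i
|111⟩: (0.1311)(0.6163i)(0.8319) = 0.06721i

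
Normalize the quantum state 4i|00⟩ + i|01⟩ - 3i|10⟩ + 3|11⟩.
0.6761i|00⟩ + 0.169i|01⟩ - 0.5071i|10⟩ + 0.5071|11⟩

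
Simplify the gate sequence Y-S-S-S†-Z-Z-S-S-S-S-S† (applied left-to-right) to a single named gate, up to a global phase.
Y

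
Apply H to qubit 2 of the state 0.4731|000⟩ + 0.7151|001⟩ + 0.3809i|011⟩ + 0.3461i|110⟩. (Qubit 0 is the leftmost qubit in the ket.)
0.8402|000⟩ - 0.1711|001⟩ + 0.2693i|010⟩ - 0.2693i|011⟩ + 0.2447i|110⟩ + 0.2447i|111⟩

H on qubit 2 mixes each pair of kets that differ only in qubit 2: amplitudes (a, b) of (|…0…⟩, |…1…⟩) become ((a + b)/√2, (a − b)/√2). Kets absent from the input have amplitude 0.
(|000⟩, |001⟩): (a, b) = (0.4731, 0.7151) → (0.8402, -0.1711)
(|010⟩, |011⟩): (a, b) = (0, 0.3809i) → (0.2693i, -0.2693i)
(|110⟩, |111⟩): (a, b) = (0.3461i, 0) → (0.2447i, 0.2447i)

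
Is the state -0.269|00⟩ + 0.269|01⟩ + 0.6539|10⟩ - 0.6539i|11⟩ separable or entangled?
Entangled

Writing the state as a|00⟩ + b|01⟩ + c|10⟩ + d|11⟩, it is a product state iff ad − bc = 0.
Here (a, b, c, d) = (-0.269, 0.269, 0.6539, -0.6539i): ad − bc = (-0.269)(-0.6539i) − (0.269)(0.6539) = (-0.1759 + 0.1759i) ≠ 0, so the state is entangled.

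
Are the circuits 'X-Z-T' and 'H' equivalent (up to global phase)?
No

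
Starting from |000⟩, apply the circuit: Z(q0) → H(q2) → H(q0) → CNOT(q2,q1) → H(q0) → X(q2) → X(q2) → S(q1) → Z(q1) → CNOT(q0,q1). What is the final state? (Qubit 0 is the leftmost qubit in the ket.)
1/√2|000⟩ - (1/√2)i|011⟩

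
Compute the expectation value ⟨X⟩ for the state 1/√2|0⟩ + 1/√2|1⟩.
1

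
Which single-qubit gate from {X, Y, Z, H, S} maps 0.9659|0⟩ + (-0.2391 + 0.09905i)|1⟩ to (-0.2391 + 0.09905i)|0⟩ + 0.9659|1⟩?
X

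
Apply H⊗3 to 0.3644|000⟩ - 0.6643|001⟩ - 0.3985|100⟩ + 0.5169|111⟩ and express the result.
-0.06417|000⟩ + 0.04006|001⟩ - 0.4297|010⟩ + 0.4056|011⟩ - 0.1479|100⟩ + 0.6873|101⟩ + 0.2176|110⟩ + 0.3218|111⟩

H⊗3 gives amp(|y⟩) = (1/2√2) Σ_x (−1)^(x·y) amp(|x⟩), where x·y is the number of positions in which both x and y have a 1.
|000⟩: (0.3644 - 0.6643 - 0.3985 + 0.5169)/(2√2) = -0.06417
|001⟩: (0.3644 + 0.6643 - 0.3985 - 0.5169)/(2√2) = 0.04006
|010⟩: (0.3644 - 0.6643 - 0.3985 - 0.5169)/(2√2) = -0.4297
|011⟩: (0.3644 + 0.6643 - 0.3985 + 0.5169)/(2√2) = 0.4056
|100⟩: (0.3644 - 0.6643 + 0.3985 - 0.5169)/(2√2) = -0.1479
|101⟩: (0.3644 + 0.6643 + 0.3985 + 0.5169)/(2√2) = 0.6873
|110⟩: (0.3644 - 0.6643 + 0.3985 + 0.5169)/(2√2) = 0.2176
|111⟩: (0.3644 + 0.6643 + 0.3985 - 0.5169)/(2√2) = 0.3218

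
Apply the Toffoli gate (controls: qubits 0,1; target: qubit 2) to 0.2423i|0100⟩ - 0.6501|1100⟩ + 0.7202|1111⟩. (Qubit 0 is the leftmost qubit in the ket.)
0.2423i|0100⟩ + 0.7202|1101⟩ - 0.6501|1110⟩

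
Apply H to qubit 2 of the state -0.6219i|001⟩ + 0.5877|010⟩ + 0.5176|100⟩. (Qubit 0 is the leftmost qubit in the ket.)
-0.4397i|000⟩ + 0.4397i|001⟩ + 0.4156|010⟩ + 0.4156|011⟩ + 0.366|100⟩ + 0.366|101⟩

H on qubit 2 mixes each pair of kets that differ only in qubit 2: amplitudes (a, b) of (|…0…⟩, |…1…⟩) become ((a + b)/√2, (a − b)/√2). Kets absent from the input have amplitude 0.
(|000⟩, |001⟩): (a, b) = (0, -0.6219i) → (-0.4397i, 0.4397i)
(|010⟩, |011⟩): (a, b) = (0.5877, 0) → (0.4156, 0.4156)
(|100⟩, |101⟩): (a, b) = (0.5176, 0) → (0.366, 0.366)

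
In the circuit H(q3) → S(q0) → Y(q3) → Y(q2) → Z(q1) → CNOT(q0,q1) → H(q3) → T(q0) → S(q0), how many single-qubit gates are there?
8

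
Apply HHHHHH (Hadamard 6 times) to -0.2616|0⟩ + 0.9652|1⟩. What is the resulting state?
-0.2616|0⟩ + 0.9652|1⟩

H² = I, so an even number of Hadamards cancels: H^6 = I and the state is unchanged.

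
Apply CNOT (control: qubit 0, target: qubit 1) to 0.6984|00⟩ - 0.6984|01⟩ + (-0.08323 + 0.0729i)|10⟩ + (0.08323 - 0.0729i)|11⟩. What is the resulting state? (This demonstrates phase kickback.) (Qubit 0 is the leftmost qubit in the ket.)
0.6984|00⟩ - 0.6984|01⟩ + (0.08323 - 0.0729i)|10⟩ + (-0.08323 + 0.0729i)|11⟩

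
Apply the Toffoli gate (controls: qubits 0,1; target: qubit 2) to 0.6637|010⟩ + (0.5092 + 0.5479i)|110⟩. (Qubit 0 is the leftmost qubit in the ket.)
0.6637|010⟩ + (0.5092 + 0.5479i)|111⟩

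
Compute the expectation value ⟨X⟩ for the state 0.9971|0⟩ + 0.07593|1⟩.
0.1514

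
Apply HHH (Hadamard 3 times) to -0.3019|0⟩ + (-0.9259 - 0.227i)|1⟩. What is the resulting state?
(-0.8682 - 0.1605i)|0⟩ + (0.4412 + 0.1605i)|1⟩

H² = I, so H^3 = H: a single Hadamard. With (a, b) = (-0.3019, (-0.9259 - 0.227i)), H gives ((a + b)/√2, (a − b)/√2) = ((-0.8682 - 0.1605i), (0.4412 + 0.1605i)).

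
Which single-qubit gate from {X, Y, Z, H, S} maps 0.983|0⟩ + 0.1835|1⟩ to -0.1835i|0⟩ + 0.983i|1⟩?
Y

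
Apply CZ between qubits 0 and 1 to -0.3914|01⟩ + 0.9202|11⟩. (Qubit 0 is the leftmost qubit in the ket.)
-0.3914|01⟩ - 0.9202|11⟩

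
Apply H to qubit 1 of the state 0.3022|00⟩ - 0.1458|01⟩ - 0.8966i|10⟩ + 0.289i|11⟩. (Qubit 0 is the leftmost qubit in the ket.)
0.1106|00⟩ + 0.3168|01⟩ - 0.4296i|10⟩ - 0.8383i|11⟩

H on qubit 1 mixes each pair of kets that differ only in qubit 1: amplitudes (a, b) of (|…0…⟩, |…1…⟩) become ((a + b)/√2, (a − b)/√2). Kets absent from the input have amplitude 0.
(|00⟩, |01⟩): (a, b) = (0.3022, -0.1458) → (0.1106, 0.3168)
(|10⟩, |11⟩): (a, b) = (-0.8966i, 0.289i) → (-0.4296i, -0.8383i)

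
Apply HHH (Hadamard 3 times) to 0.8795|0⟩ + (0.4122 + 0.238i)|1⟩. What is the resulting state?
(0.9134 + 0.1683i)|0⟩ + (0.3304 - 0.1683i)|1⟩

H² = I, so H^3 = H: a single Hadamard. With (a, b) = (0.8795, (0.4122 + 0.238i)), H gives ((a + b)/√2, (a − b)/√2) = ((0.9134 + 0.1683i), (0.3304 - 0.1683i)).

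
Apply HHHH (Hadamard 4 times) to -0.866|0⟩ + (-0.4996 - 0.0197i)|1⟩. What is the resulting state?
-0.866|0⟩ + (-0.4996 - 0.0197i)|1⟩

H² = I, so an even number of Hadamards cancels: H^4 = I and the state is unchanged.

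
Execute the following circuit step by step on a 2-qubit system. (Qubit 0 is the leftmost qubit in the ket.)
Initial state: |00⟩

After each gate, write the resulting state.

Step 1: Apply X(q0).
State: |10⟩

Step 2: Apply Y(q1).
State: i|11⟩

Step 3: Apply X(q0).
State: i|01⟩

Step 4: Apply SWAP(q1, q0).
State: i|10⟩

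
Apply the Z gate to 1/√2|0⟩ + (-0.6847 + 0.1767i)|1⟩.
1/√2|0⟩ + (0.6847 - 0.1767i)|1⟩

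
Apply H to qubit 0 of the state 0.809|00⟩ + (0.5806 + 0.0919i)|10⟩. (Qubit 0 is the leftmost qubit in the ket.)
(0.9826 + 0.06498i)|00⟩ + (0.1615 - 0.06498i)|10⟩

H on qubit 0 mixes each pair of kets that differ only in qubit 0: amplitudes (a, b) of (|…0…⟩, |…1…⟩) become ((a + b)/√2, (a − b)/√2). Kets absent from the input have amplitude 0.
(|00⟩, |10⟩): (a, b) = (0.809, (0.5806 + 0.0919i)) → ((0.9826 + 0.06498i), (0.1615 - 0.06498i))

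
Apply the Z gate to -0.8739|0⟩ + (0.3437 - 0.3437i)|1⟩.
-0.8739|0⟩ + (-0.3437 + 0.3437i)|1⟩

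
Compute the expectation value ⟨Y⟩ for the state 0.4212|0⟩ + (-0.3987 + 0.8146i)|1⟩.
0.6862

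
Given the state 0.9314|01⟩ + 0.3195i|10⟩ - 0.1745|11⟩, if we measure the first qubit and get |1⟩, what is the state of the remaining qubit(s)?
0.8776i|0⟩ - 0.4793|1⟩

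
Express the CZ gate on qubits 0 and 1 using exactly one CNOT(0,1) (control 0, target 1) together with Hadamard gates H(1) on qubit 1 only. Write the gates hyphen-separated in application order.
H(1)-CNOT(0,1)-H(1)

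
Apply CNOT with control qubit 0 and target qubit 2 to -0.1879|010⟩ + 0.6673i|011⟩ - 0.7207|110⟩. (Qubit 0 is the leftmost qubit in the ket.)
-0.1879|010⟩ + 0.6673i|011⟩ - 0.7207|111⟩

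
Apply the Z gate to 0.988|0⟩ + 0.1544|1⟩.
0.988|0⟩ - 0.1544|1⟩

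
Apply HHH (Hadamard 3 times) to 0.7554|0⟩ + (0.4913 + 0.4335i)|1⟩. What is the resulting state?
(0.8816 + 0.3065i)|0⟩ + (0.1867 - 0.3065i)|1⟩

H² = I, so H^3 = H: a single Hadamard. With (a, b) = (0.7554, (0.4913 + 0.4335i)), H gives ((a + b)/√2, (a − b)/√2) = ((0.8816 + 0.3065i), (0.1867 - 0.3065i)).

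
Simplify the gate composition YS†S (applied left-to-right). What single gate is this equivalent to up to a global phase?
Y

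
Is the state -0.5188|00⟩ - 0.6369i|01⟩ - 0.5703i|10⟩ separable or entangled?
Entangled

Writing the state as a|00⟩ + b|01⟩ + c|10⟩ + d|11⟩, it is a product state iff ad − bc = 0.
Here (a, b, c, d) = (-0.5188, -0.6369i, -0.5703i, 0): ad − bc = (-0.5188)(0) − (-0.6369i)(-0.5703i) = 0.3632 ≠ 0, so the state is entangled.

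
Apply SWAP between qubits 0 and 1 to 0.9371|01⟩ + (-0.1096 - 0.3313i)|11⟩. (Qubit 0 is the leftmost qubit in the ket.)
0.9371|10⟩ + (-0.1096 - 0.3313i)|11⟩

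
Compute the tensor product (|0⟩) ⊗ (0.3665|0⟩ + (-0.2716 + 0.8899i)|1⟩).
0.3665|00⟩ + (-0.2716 + 0.8899i)|01⟩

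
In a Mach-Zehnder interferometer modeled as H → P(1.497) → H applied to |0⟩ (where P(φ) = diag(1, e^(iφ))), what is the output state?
(0.5369 + 0.4986i)|0⟩ + (0.4631 - 0.4986i)|1⟩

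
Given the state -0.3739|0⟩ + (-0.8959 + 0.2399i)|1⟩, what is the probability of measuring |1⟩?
0.8602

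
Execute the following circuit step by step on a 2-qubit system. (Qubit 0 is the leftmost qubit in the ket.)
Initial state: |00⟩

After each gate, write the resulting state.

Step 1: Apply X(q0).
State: |10⟩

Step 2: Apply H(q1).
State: 1/√2|10⟩ + 1/√2|11⟩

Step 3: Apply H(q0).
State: 1/2|00⟩ + 1/2|01⟩ - 1/2|10⟩ - 1/2|11⟩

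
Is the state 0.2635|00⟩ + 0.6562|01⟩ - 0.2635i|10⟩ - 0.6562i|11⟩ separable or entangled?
Separable

Writing the state as a|00⟩ + b|01⟩ + c|10⟩ + d|11⟩, it is a product state iff ad − bc = 0.
Here (a, b, c, d) = (0.2635, 0.6562, -0.2635i, -0.6562i): ad − bc = (0.2635)(-0.6562i) − (0.6562)(-0.2635i) = 0, so the state is separable.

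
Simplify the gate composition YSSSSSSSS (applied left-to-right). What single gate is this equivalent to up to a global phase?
Y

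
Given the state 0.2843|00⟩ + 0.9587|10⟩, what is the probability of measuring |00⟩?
0.08083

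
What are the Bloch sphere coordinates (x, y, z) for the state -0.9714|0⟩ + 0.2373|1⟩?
(-0.461, 0, 0.8873)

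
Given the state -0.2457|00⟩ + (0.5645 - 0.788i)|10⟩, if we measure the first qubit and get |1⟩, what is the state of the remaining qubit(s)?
(0.5824 - 0.8129i)|0⟩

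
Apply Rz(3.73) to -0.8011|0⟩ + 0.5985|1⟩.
(0.2323 + 0.7667i)|0⟩ + (-0.1736 + 0.5728i)|1⟩

Rz(3.73) = [[e^(−iθ/2), 0], [0, e^(iθ/2)]] with e^(±iθ/2) = cos(θ/2) ± i·sin(θ/2); θ = 3.73, cos(θ/2) ≈ -0.289978, sin(θ/2) ≈ 0.957033.
With a = amp(|0⟩) = -0.8011 and b = amp(|1⟩) = 0.5985:
new amp(|0⟩) = (-0.289978 - 0.957033i)·a = (0.2323 + 0.7667i)
new amp(|1⟩) = (-0.289978 + 0.957033i)·b = (-0.1736 + 0.5728i)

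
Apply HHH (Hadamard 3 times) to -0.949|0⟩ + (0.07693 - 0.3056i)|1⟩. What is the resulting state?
(-0.6166 - 0.2161i)|0⟩ + (-0.7254 + 0.2161i)|1⟩

H² = I, so H^3 = H: a single Hadamard. With (a, b) = (-0.949, (0.07693 - 0.3056i)), H gives ((a + b)/√2, (a − b)/√2) = ((-0.6166 - 0.2161i), (-0.7254 + 0.2161i)).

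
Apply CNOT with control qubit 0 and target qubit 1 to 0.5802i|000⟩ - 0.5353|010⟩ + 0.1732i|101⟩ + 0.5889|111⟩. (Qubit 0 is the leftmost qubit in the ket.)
0.5802i|000⟩ - 0.5353|010⟩ + 0.5889|101⟩ + 0.1732i|111⟩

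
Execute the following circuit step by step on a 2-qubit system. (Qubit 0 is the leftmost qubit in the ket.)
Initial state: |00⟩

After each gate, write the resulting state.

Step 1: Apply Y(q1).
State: i|01⟩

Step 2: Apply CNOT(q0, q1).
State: i|01⟩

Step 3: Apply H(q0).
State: (1/√2)i|01⟩ + (1/√2)i|11⟩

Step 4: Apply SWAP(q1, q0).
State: (1/√2)i|10⟩ + (1/√2)i|11⟩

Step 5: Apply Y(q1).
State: 1/√2|10⟩ - 1/√2|11⟩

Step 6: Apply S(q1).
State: 1/√2|10⟩ - (1/√2)i|11⟩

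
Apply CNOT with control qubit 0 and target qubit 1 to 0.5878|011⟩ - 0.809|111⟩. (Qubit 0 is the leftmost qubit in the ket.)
0.5878|011⟩ - 0.809|101⟩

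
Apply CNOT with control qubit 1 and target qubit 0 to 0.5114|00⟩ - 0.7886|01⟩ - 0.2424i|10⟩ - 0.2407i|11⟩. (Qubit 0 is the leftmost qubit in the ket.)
0.5114|00⟩ - 0.2407i|01⟩ - 0.2424i|10⟩ - 0.7886|11⟩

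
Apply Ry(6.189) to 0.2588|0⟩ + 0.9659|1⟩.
-0.304|0⟩ - 0.9526|1⟩

Ry(6.189) = [[cos(θ/2), −sin(θ/2)], [sin(θ/2), cos(θ/2)]]; θ = 6.189, cos(θ/2) ≈ -0.998891, sin(θ/2) ≈ 0.0470752.
With a = amp(|0⟩) = 0.2588 and b = amp(|1⟩) = 0.9659:
new amp(|0⟩) = (-0.998891)·a + (-0.0470752)·b = -0.304
new amp(|1⟩) = (0.0470752)·a + (-0.998891)·b = -0.9526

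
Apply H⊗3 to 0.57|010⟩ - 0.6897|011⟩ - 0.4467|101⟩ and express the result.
-0.2003|000⟩ + 0.6033|001⟩ - 0.1156|010⟩ - 0.2874|011⟩ + 0.1156|100⟩ + 0.2874|101⟩ + 0.2003|110⟩ - 0.6033|111⟩

H⊗3 gives amp(|y⟩) = (1/2√2) Σ_x (−1)^(x·y) amp(|x⟩), where x·y is the number of positions in which both x and y have a 1.
|000⟩: (0.57 - 0.6897 - 0.4467)/(2√2) = -0.2003
|001⟩: (0.57 + 0.6897 + 0.4467)/(2√2) = 0.6033
|010⟩: (-0.57 + 0.6897 - 0.4467)/(2√2) = -0.1156
|011⟩: (-0.57 - 0.6897 + 0.4467)/(2√2) = -0.2874
|100⟩: (0.57 - 0.6897 + 0.4467)/(2√2) = 0.1156
|101⟩: (0.57 + 0.6897 - 0.4467)/(2√2) = 0.2874
|110⟩: (-0.57 + 0.6897 + 0.4467)/(2√2) = 0.2003
|111⟩: (-0.57 - 0.6897 - 0.4467)/(2√2) = -0.6033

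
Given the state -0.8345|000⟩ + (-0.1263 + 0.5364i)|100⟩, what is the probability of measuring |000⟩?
0.6964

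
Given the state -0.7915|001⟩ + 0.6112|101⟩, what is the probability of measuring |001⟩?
0.6265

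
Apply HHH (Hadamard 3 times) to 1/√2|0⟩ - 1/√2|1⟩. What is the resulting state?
|1⟩

H² = I, so H^3 = H: a single Hadamard. With (a, b) = (1/√2, -1/√2), H gives ((a + b)/√2, (a − b)/√2) = (0, 1).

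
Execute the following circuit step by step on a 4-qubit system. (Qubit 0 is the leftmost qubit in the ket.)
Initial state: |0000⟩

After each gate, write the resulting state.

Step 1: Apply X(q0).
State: |1000⟩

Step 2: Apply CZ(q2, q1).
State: |1000⟩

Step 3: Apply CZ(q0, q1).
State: |1000⟩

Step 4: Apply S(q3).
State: |1000⟩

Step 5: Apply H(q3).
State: 1/√2|1000⟩ + 1/√2|1001⟩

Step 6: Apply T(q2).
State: 1/√2|1000⟩ + 1/√2|1001⟩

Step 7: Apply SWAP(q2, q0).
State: 1/√2|0010⟩ + 1/√2|0011⟩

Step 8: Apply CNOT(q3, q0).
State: 1/√2|0010⟩ + 1/√2|1011⟩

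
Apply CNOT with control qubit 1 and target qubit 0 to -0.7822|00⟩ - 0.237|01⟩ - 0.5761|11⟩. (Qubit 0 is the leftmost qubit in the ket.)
-0.7822|00⟩ - 0.5761|01⟩ - 0.237|11⟩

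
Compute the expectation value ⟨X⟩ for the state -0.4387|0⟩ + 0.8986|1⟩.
-0.7884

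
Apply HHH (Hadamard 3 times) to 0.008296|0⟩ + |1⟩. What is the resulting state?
0.713|0⟩ - 0.7012|1⟩

H² = I, so H^3 = H: a single Hadamard. With (a, b) = (0.008296, 1), H gives ((a + b)/√2, (a − b)/√2) = (0.713, -0.7012).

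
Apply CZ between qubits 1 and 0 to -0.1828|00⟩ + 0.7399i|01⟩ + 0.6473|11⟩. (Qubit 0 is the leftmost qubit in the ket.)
-0.1828|00⟩ + 0.7399i|01⟩ - 0.6473|11⟩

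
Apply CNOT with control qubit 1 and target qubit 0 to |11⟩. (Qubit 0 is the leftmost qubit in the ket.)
|01⟩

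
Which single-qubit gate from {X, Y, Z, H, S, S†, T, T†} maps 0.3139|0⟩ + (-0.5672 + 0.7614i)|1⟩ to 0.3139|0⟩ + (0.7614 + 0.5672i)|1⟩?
S†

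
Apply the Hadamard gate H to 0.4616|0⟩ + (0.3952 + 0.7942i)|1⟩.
(0.6058 + 0.5616i)|0⟩ + (0.04695 - 0.5616i)|1⟩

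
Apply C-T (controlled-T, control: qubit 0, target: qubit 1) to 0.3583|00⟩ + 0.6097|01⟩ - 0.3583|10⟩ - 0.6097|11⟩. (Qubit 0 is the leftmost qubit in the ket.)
0.3583|00⟩ + 0.6097|01⟩ - 0.3583|10⟩ + (-0.4311 - 0.4311i)|11⟩

C-T leaves the control-|0⟩ kets |00⟩, |01⟩ unchanged and applies T to qubit 1 on the control-|1⟩ pair (|10⟩, |11⟩).
T = [[1, 0], [0, (1/√2 + (1/√2)i)]].
With a = amp(|10⟩) = -0.3583 and b = amp(|11⟩) = -0.6097:
new amp(|10⟩) = (1)·a = -0.3583
new amp(|11⟩) = (1/√2 + (1/√2)i)·b = (-0.4311 - 0.4311i)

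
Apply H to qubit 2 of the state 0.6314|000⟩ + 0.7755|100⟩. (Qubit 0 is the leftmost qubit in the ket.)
0.4465|000⟩ + 0.4465|001⟩ + 0.5484|100⟩ + 0.5484|101⟩

H on qubit 2 mixes each pair of kets that differ only in qubit 2: amplitudes (a, b) of (|…0…⟩, |…1…⟩) become ((a + b)/√2, (a − b)/√2). Kets absent from the input have amplitude 0.
(|000⟩, |001⟩): (a, b) = (0.6314, 0) → (0.4465, 0.4465)
(|100⟩, |101⟩): (a, b) = (0.7755, 0) → (0.5484, 0.5484)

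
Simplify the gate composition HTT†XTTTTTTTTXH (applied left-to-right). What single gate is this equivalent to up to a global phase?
I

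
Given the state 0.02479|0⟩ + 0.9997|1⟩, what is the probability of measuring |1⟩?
0.9994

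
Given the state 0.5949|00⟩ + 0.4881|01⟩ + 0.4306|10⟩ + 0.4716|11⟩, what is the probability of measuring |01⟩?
0.2382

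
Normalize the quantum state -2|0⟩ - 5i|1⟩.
-0.3714|0⟩ - 0.9285i|1⟩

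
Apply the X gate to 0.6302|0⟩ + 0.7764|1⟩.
0.7764|0⟩ + 0.6302|1⟩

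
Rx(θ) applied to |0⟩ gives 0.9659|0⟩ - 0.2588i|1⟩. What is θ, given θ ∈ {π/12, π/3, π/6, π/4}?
π/6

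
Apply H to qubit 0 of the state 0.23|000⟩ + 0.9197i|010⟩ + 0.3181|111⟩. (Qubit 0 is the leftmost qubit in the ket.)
0.1626|000⟩ + 0.6503i|010⟩ + 0.2249|011⟩ + 0.1626|100⟩ + 0.6503i|110⟩ - 0.2249|111⟩

H on qubit 0 mixes each pair of kets that differ only in qubit 0: amplitudes (a, b) of (|…0…⟩, |…1…⟩) become ((a + b)/√2, (a − b)/√2). Kets absent from the input have amplitude 0.
(|000⟩, |100⟩): (a, b) = (0.23, 0) → (0.1626, 0.1626)
(|010⟩, |110⟩): (a, b) = (0.9197i, 0) → (0.6503i, 0.6503i)
(|011⟩, |111⟩): (a, b) = (0, 0.3181) → (0.2249, -0.2249)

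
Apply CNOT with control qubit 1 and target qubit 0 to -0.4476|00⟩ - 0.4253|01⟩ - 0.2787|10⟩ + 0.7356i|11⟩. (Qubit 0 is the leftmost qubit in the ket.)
-0.4476|00⟩ + 0.7356i|01⟩ - 0.2787|10⟩ - 0.4253|11⟩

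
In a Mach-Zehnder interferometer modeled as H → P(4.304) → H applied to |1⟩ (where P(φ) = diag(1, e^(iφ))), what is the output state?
(0.6986 + 0.4589i)|0⟩ + (0.3014 - 0.4589i)|1⟩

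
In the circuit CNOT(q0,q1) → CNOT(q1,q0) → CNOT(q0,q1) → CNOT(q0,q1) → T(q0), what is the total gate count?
5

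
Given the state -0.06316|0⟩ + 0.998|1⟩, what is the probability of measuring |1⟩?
0.996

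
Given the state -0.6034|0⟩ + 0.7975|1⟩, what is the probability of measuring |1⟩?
0.636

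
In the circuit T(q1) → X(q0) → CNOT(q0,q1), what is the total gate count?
3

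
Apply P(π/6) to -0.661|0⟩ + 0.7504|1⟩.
-0.661|0⟩ + (0.6499 + 0.3752i)|1⟩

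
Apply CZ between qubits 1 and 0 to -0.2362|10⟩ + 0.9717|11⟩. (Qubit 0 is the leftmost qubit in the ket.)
-0.2362|10⟩ - 0.9717|11⟩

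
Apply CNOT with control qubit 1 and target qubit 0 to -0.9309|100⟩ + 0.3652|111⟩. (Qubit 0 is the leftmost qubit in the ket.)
0.3652|011⟩ - 0.9309|100⟩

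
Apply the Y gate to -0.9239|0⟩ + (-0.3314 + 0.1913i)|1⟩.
(0.1913 + 0.3314i)|0⟩ - 0.9239i|1⟩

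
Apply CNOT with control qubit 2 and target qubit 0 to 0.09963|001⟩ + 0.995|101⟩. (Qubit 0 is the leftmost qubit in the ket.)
0.995|001⟩ + 0.09963|101⟩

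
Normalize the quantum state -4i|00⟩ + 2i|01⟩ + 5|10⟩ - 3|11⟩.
-0.5443i|00⟩ + 0.2722i|01⟩ + 0.6804|10⟩ - 1/√6|11⟩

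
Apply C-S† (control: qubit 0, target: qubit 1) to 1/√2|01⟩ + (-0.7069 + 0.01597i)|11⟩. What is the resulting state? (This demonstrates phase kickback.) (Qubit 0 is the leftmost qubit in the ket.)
1/√2|01⟩ + (0.01597 + 0.7069i)|11⟩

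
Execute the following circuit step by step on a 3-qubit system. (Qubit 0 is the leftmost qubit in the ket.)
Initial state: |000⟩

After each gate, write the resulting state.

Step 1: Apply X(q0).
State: |100⟩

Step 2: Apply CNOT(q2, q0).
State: |100⟩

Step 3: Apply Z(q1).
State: |100⟩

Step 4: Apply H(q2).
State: 1/√2|100⟩ + 1/√2|101⟩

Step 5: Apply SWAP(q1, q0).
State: 1/√2|010⟩ + 1/√2|011⟩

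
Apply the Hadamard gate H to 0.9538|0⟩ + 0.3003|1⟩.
0.8868|0⟩ + 0.4621|1⟩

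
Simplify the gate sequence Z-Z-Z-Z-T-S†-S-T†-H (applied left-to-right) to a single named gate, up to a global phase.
H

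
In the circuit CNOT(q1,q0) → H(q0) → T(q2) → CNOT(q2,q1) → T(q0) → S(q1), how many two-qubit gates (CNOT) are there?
2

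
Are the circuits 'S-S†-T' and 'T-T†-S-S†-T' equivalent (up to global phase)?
Yes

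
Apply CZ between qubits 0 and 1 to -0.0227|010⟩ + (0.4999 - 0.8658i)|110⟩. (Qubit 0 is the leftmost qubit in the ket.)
-0.0227|010⟩ + (-0.4999 + 0.8658i)|110⟩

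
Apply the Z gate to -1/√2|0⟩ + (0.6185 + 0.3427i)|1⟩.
-1/√2|0⟩ + (-0.6185 - 0.3427i)|1⟩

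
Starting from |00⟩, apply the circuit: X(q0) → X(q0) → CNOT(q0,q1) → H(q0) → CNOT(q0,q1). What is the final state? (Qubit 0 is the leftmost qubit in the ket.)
1/√2|00⟩ + 1/√2|11⟩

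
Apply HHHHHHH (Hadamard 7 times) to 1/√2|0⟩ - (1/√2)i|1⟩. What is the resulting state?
(1/2 - (1/2)i)|0⟩ + (1/2 + (1/2)i)|1⟩

H² = I, so H^7 = H: a single Hadamard. With (a, b) = (1/√2, -(1/√2)i), H gives ((a + b)/√2, (a − b)/√2) = ((1/2 - (1/2)i), (1/2 + (1/2)i)).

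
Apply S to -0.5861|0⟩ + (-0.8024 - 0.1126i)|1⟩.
-0.5861|0⟩ + (0.1126 - 0.8024i)|1⟩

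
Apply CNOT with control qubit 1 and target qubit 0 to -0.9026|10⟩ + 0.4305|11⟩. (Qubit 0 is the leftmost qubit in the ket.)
0.4305|01⟩ - 0.9026|10⟩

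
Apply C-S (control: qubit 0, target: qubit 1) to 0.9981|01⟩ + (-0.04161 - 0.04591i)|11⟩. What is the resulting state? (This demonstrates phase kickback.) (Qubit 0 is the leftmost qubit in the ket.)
0.9981|01⟩ + (0.04591 - 0.04161i)|11⟩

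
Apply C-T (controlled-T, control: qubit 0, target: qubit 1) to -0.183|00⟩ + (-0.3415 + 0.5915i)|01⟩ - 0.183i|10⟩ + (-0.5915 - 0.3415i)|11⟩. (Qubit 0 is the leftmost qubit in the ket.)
-0.183|00⟩ + (-0.3415 + 0.5915i)|01⟩ - 0.183i|10⟩ + (-0.1768 - 0.6597i)|11⟩

C-T leaves the control-|0⟩ kets |00⟩, |01⟩ unchanged and applies T to qubit 1 on the control-|1⟩ pair (|10⟩, |11⟩).
T = [[1, 0], [0, (1/√2 + (1/√2)i)]].
With a = amp(|10⟩) = -0.183i and b = amp(|11⟩) = (-0.5915 - 0.3415i):
new amp(|10⟩) = (1)·a = -0.183i
new amp(|11⟩) = (1/√2 + (1/√2)i)·b = (-0.1768 - 0.6597i)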